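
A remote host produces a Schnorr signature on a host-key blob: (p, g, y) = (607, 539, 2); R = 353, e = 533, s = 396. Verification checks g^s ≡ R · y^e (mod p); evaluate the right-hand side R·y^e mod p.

201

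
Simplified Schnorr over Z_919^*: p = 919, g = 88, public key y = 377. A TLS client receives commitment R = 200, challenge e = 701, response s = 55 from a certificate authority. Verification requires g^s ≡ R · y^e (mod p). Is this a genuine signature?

genuine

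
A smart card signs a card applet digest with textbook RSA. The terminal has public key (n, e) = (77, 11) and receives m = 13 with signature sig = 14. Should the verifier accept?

Squares mod 77: sig^1≡14, sig^2≡42, sig^4≡70, sig^8≡49
11 = 8 + 2 + 1, so sig^11 ≡ 49·42·14 ≡ 14 (mod 77)
The recovered value 14 does not match the digest 13.

reject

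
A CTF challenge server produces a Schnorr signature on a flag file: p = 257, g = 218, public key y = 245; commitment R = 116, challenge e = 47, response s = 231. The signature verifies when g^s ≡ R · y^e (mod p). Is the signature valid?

valid

g^s mod p:
218^2 = 47524 ≡ 236
218^4 ≡ 236^2 = 55696 ≡ 184
218^8 ≡ 184^2 = 33856 ≡ 189
218^16 ≡ 189^2 = 35721 ≡ 255
218^32 ≡ 255^2 = 65025 ≡ 4
218^64 ≡ 4^2 = 16
218^128 ≡ 16^2 = 256
231 = 128 + 64 + 32 + 4 + 2 + 1, so 218^231 ≡ 256·16·4·184·236·218 ≡ 152 (mod 257)
R · y^e mod p:
245^2 = 60025 ≡ 144
245^4 ≡ 144^2 = 20736 ≡ 176
245^8 ≡ 176^2 = 30976 ≡ 136
245^16 ≡ 136^2 = 18496 ≡ 249
245^32 ≡ 249^2 = 62001 ≡ 64
47 = 32 + 8 + 4 + 2 + 1, so 245^47 ≡ 64·136·176·144·245 ≡ 214 (mod 257)
116·214 = 24824 ≡ 152 (mod 257)
152 ≡ 152 (mod 257); signature holds.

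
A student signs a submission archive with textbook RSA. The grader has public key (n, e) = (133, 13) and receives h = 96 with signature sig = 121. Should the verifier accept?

reject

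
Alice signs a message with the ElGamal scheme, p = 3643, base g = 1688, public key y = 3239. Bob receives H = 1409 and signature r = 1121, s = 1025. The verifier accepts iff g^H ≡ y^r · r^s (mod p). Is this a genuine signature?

forged

Left side g^H mod p:
Squares mod 3643: 1688^1≡1688, 1688^2≡518, 1688^4≡2385, 1688^8≡1502, 1688^16≡987, 1688^32≡1488, 1688^64≡2843, 1688^128≡2475, 1688^256≡1742, 1688^512≡3588, 1688^1024≡3025
1409 = 1024 + 256 + 128 + 1, so 1688^1409 ≡ 3025·1742·2475·1688 ≡ 1081 (mod 3643)
Right side y^r · r^s mod p:
Squares mod 3643: 3239^1≡3239, 3239^2≡2924, 3239^4≡3298, 3239^8≡2449, 3239^16≡1223, 3239^32≡2099, 3239^64≡1414, 3239^128≡3032, 3239^256≡1735, 3239^512≡1107, 3239^1024≡1401
1121 = 1024 + 64 + 32 + 1, so 3239^1121 ≡ 1401·1414·2099·3239 ≡ 874 (mod 3643)
Squares mod 3643: 1121^1≡1121, 1121^2≡3449, 1121^4≡1206, 1121^8≡879, 1121^16≡325, 1121^32≡3621, 1121^64≡484, 1121^128≡1104, 1121^256≡2054, 1121^512≡322, 1121^1024≡1680
1025 = 1024 + 1, so 1121^1025 ≡ 1680·1121 ≡ 3492 (mod 3643)
874·3492 = 3052008 ≡ 2817 (mod 3643)
1081 ≠ 2817, so verification fails.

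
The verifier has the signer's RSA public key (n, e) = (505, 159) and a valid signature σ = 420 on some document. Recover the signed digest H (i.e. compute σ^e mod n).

Squares mod 505: σ^1≡420, σ^2≡155, σ^4≡290, σ^8≡270, σ^16≡180, σ^32≡80, σ^64≡340, σ^128≡460
159 = 128 + 16 + 8 + 4 + 2 + 1, so σ^159 ≡ 460·180·270·290·155·420 ≡ 280 (mod 505)

280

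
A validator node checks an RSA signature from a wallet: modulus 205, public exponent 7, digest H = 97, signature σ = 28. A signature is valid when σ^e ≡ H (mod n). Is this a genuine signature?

genuine

σ^2 ≡ 28^2 = 784 ≡ 169
σ^4 ≡ 169^2 = 28561 ≡ 66
7 = 4 + 2 + 1, so σ^7 ≡ 66·169·28 ≡ 97 (mod 205)
97 = H, so the signature checks out.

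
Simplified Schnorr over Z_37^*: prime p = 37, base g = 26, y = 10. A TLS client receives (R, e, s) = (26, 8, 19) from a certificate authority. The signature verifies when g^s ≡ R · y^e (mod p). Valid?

g^s mod p:
Squares mod 37: 26^1≡26, 26^2≡10, 26^4≡26, 26^8≡10, 26^16≡26
19 = 16 + 2 + 1, so 26^19 ≡ 26·10·26 ≡ 26 (mod 37)
R · y^e mod p:
Squares mod 37: 10^1≡10, 10^2≡26, 10^4≡10, 10^8≡26
10^8 ≡ 26 (mod 37)
26·26 = 676 ≡ 10 (mod 37)
26 ≠ 10; the check fails.

no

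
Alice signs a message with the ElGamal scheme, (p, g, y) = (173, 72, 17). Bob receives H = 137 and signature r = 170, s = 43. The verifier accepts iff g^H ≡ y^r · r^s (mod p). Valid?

yes

Left side g^H mod p:
72^137 mod 173 = 120
Right side y^r · r^s mod p:
17^170 mod 173 = 88
170^43 mod 173 = 80
88·80 = 7040 ≡ 120 (mod 173)
120 ≡ 120 (mod 173), so the signature is genuine.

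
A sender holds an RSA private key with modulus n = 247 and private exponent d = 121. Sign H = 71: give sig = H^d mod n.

97

Squares mod 247: H^1≡71, H^2≡101, H^4≡74, H^8≡42, H^16≡35, H^32≡237, H^64≡100
121 = 64 + 32 + 16 + 8 + 1, so H^121 ≡ 100·237·35·42·71 ≡ 97 (mod 247)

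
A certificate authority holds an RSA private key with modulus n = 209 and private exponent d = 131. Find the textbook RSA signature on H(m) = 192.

203

(H(m))^2 ≡ 192^2 = 36864 ≡ 80
(H(m))^4 ≡ 80^2 = 6400 ≡ 130
(H(m))^8 ≡ 130^2 = 16900 ≡ 180
(H(m))^16 ≡ 180^2 = 32400 ≡ 5
(H(m))^32 ≡ 5^2 = 25
(H(m))^64 ≡ 25^2 = 625 ≡ 207
(H(m))^128 ≡ 207^2 = 42849 ≡ 4
131 = 128 + 2 + 1, so (H(m))^131 ≡ 4·80·192 ≡ 203 (mod 209)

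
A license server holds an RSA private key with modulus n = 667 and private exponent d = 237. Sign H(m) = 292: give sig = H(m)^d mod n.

188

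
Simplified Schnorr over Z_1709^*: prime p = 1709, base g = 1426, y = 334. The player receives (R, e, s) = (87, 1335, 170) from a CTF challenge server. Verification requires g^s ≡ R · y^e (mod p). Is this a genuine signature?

g^s mod p:
1426^2 = 2033476 ≡ 1475
1426^4 ≡ 1475^2 = 2175625 ≡ 68
1426^8 ≡ 68^2 = 4624 ≡ 1206
1426^16 ≡ 1206^2 = 1454436 ≡ 77
1426^32 ≡ 77^2 = 5929 ≡ 802
1426^64 ≡ 802^2 = 643204 ≡ 620
1426^128 ≡ 620^2 = 384400 ≡ 1584
170 = 128 + 32 + 8 + 2, so 1426^170 ≡ 1584·802·1206·1475 ≡ 936 (mod 1709)
R · y^e mod p:
334^2 = 111556 ≡ 471
334^4 ≡ 471^2 = 221841 ≡ 1380
334^8 ≡ 1380^2 = 1904400 ≡ 574
334^16 ≡ 574^2 = 329476 ≡ 1348
334^32 ≡ 1348^2 = 1817104 ≡ 437
334^64 ≡ 437^2 = 190969 ≡ 1270
334^128 ≡ 1270^2 = 1612900 ≡ 1313
334^256 ≡ 1313^2 = 1723969 ≡ 1297
334^512 ≡ 1297^2 = 1682209 ≡ 553
334^1024 ≡ 553^2 = 305809 ≡ 1607
1335 = 1024 + 256 + 32 + 16 + 4 + 2 + 1, so 334^1335 ≡ 1607·1297·437·1348·1380·471·334 ≡ 583 (mod 1709)
87·583 = 50721 ≡ 1160 (mod 1709)
936 ≠ 1160; the check fails.

forged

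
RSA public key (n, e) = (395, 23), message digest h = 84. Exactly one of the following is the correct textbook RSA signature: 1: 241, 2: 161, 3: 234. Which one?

Candidate 1: 241^23 mod 395 = 286
Candidate 2: 161^23 mod 395 = 311
Candidate 3: 234^23 mod 395 = 84
  → matches h = 84

3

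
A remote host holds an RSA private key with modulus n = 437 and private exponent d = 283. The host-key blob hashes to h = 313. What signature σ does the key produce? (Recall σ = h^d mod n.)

Squares mod 437: h^1≡313, h^2≡81, h^4≡6, h^8≡36, h^16≡422, h^32≡225, h^64≡370, h^128≡119, h^256≡177
283 = 256 + 16 + 8 + 2 + 1, so h^283 ≡ 177·422·36·81·313 ≡ 424 (mod 437)

424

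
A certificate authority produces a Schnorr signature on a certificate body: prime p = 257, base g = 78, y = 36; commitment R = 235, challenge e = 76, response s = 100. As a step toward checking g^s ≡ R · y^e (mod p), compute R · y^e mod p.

Squares mod 257: 36^1≡36, 36^2≡11, 36^4≡121, 36^8≡249, 36^16≡64, 36^32≡241, 36^64≡256
76 = 64 + 8 + 4, so 36^76 ≡ 256·249·121 ≡ 197 (mod 257)
R · y^e ≡ 235·197 = 46295 ≡ 35 (mod 257)

35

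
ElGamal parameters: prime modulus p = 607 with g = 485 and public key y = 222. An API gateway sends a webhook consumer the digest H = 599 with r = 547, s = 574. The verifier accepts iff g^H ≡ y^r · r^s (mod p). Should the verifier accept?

reject

Left side g^H mod p:
485^2 = 235225 ≡ 316
485^4 ≡ 316^2 = 99856 ≡ 308
485^8 ≡ 308^2 = 94864 ≡ 172
485^16 ≡ 172^2 = 29584 ≡ 448
485^32 ≡ 448^2 = 200704 ≡ 394
485^64 ≡ 394^2 = 155236 ≡ 451
485^128 ≡ 451^2 = 203401 ≡ 56
485^256 ≡ 56^2 = 3136 ≡ 101
485^512 ≡ 101^2 = 10201 ≡ 489
599 = 512 + 64 + 16 + 4 + 2 + 1, so 485^599 ≡ 489·451·448·308·316·485 ≡ 571 (mod 607)
Right side y^r · r^s mod p:
222^2 = 49284 ≡ 117
222^4 ≡ 117^2 = 13689 ≡ 335
222^8 ≡ 335^2 = 112225 ≡ 537
222^16 ≡ 537^2 = 288369 ≡ 44
222^32 ≡ 44^2 = 1936 ≡ 115
222^64 ≡ 115^2 = 13225 ≡ 478
222^128 ≡ 478^2 = 228484 ≡ 252
222^256 ≡ 252^2 = 63504 ≡ 376
222^512 ≡ 376^2 = 141376 ≡ 552
547 = 512 + 32 + 2 + 1, so 222^547 ≡ 552·115·117·222 ≡ 214 (mod 607)
547^2 = 299209 ≡ 565
547^4 ≡ 565^2 = 319225 ≡ 550
547^8 ≡ 550^2 = 302500 ≡ 214
547^16 ≡ 214^2 = 45796 ≡ 271
547^32 ≡ 271^2 = 73441 ≡ 601
547^64 ≡ 601^2 = 361201 ≡ 36
547^128 ≡ 36^2 = 1296 ≡ 82
547^256 ≡ 82^2 = 6724 ≡ 47
547^512 ≡ 47^2 = 2209 ≡ 388
574 = 512 + 32 + 16 + 8 + 4 + 2, so 547^574 ≡ 388·601·271·214·550·565 ≡ 101 (mod 607)
214·101 = 21614 ≡ 369 (mod 607)
571 ≠ 369, so verification fails.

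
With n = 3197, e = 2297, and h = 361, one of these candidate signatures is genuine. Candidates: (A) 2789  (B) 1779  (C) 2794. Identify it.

A

Candidate A: Squares mod 3197: 2789^1≡2789, 2789^2≡220, 2789^4≡445, 2789^8≡3008, 2789^16≡554, 2789^32≡4, 2789^64≡16, 2789^128≡256, 2789^256≡1596, 2789^512≡2404, 2789^1024≡2237, 2789^2048≡864; 2297 = 2048 + 128 + 64 + 32 + 16 + 8 + 1, so 2789^2297 ≡ 864·256·16·4·554·3008·2789 ≡ 361 (mod 3197)
  → matches h = 361
Candidate B: Squares mod 3197: 1779^1≡1779, 1779^2≡3008, 1779^4≡554, 1779^8≡4, 1779^16≡16, 1779^32≡256, 1779^64≡1596, 1779^128≡2404, 1779^256≡2237, 1779^512≡864, 1779^1024≡1595, 1779^2048≡2410; 2297 = 2048 + 128 + 64 + 32 + 16 + 8 + 1, so 1779^2297 ≡ 2410·2404·1596·256·16·4·1779 ≡ 32 (mod 3197)
Candidate C: Squares mod 3197: 2794^1≡2794, 2794^2≡2559, 2794^4≡1025, 2794^8≡2009, 2794^16≡1467, 2794^32≡508, 2794^64≡2304, 2794^128≡1396, 2794^256≡1843, 2794^512≡1435, 2794^1024≡357, 2794^2048≡2766; 2297 = 2048 + 128 + 64 + 32 + 16 + 8 + 1, so 2794^2297 ≡ 2766·1396·2304·508·1467·2009·2794 ≡ 2112 (mod 3197)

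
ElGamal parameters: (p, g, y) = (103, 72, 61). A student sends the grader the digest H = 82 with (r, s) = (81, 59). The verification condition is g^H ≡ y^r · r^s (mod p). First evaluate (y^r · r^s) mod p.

30

61^81 mod 103 = 64
81^59 mod 103 = 23
y^r · r^s ≡ 64·23 = 1472 ≡ 30 (mod 103)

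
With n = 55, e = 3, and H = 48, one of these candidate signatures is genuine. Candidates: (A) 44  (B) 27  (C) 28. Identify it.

Candidate A: Squares mod 55: 44^1≡44, 44^2≡11; 3 = 2 + 1, so 44^3 ≡ 11·44 ≡ 44 (mod 55)
Candidate B: Squares mod 55: 27^1≡27, 27^2≡14; 3 = 2 + 1, so 27^3 ≡ 14·27 ≡ 48 (mod 55)
  → matches H = 48
Candidate C: Squares mod 55: 28^1≡28, 28^2≡14; 3 = 2 + 1, so 28^3 ≡ 14·28 ≡ 7 (mod 55)

B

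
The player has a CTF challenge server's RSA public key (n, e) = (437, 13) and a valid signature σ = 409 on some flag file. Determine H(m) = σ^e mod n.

Squares mod 437: σ^1≡409, σ^2≡347, σ^4≡234, σ^8≡131
13 = 8 + 4 + 1, so σ^13 ≡ 131·234·409 ≡ 393 (mod 437)

393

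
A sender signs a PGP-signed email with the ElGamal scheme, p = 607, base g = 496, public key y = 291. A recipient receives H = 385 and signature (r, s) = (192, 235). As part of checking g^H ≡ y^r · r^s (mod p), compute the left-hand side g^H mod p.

3

496^2 = 246016 ≡ 181
496^4 ≡ 181^2 = 32761 ≡ 590
496^8 ≡ 590^2 = 348100 ≡ 289
496^16 ≡ 289^2 = 83521 ≡ 362
496^32 ≡ 362^2 = 131044 ≡ 539
496^64 ≡ 539^2 = 290521 ≡ 375
496^128 ≡ 375^2 = 140625 ≡ 408
496^256 ≡ 408^2 = 166464 ≡ 146
385 = 256 + 128 + 1, so 496^385 ≡ 146·408·496 ≡ 3 (mod 607)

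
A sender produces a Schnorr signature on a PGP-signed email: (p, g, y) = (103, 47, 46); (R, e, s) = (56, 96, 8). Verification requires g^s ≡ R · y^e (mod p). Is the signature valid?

invalid

g^s mod p:
47^2 = 2209 ≡ 46
47^4 ≡ 46^2 = 2116 ≡ 56
47^8 ≡ 56^2 = 3136 ≡ 46
R · y^e mod p:
46^2 = 2116 ≡ 56
46^4 ≡ 56^2 = 3136 ≡ 46
46^8 ≡ 46^2 = 2116 ≡ 56
46^16 ≡ 56^2 = 3136 ≡ 46
46^32 ≡ 46^2 = 2116 ≡ 56
46^64 ≡ 56^2 = 3136 ≡ 46
96 = 64 + 32, so 46^96 ≡ 46·56 ≡ 1 (mod 103)
56·1 = 56 ≡ 56 (mod 103)
46 ≠ 56; the check fails.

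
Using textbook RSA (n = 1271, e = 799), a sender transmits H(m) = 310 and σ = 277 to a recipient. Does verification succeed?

σ^2 ≡ 277^2 = 76729 ≡ 469
σ^4 ≡ 469^2 = 219961 ≡ 78
σ^8 ≡ 78^2 = 6084 ≡ 1000
σ^16 ≡ 1000^2 = 1000000 ≡ 994
σ^32 ≡ 994^2 = 988036 ≡ 469
σ^64 ≡ 469^2 = 219961 ≡ 78
σ^128 ≡ 78^2 = 6084 ≡ 1000
σ^256 ≡ 1000^2 = 1000000 ≡ 994
σ^512 ≡ 994^2 = 988036 ≡ 469
799 = 512 + 256 + 16 + 8 + 4 + 2 + 1, so σ^799 ≡ 469·994·994·1000·78·469·277 ≡ 1193 (mod 1271)
The recovered value 1193 does not match the digest 310.

fails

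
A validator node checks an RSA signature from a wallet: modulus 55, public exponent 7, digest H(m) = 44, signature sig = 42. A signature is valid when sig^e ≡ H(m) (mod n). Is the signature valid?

invalid

sig^2 ≡ 42^2 = 1764 ≡ 4
sig^4 ≡ 4^2 = 16
7 = 4 + 2 + 1, so sig^7 ≡ 16·4·42 ≡ 48 (mod 55)
48 ≠ 44, so verification fails.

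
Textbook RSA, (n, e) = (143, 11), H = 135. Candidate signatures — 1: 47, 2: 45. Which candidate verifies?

1

Candidate 1: 47^2 = 2209 ≡ 64; 47^4 ≡ 64^2 = 4096 ≡ 92; 47^8 ≡ 92^2 = 8464 ≡ 27; 11 = 8 + 2 + 1, so 47^11 ≡ 27·64·47 ≡ 135 (mod 143)
  → matches H = 135
Candidate 2: 45^2 = 2025 ≡ 23; 45^4 ≡ 23^2 = 529 ≡ 100; 45^8 ≡ 100^2 = 10000 ≡ 133; 11 = 8 + 2 + 1, so 45^11 ≡ 133·23·45 ≡ 89 (mod 143)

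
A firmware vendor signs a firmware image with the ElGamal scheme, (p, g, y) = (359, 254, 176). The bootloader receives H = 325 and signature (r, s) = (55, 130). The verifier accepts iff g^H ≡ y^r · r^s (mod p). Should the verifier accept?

Left side g^H mod p:
254^2 = 64516 ≡ 255
254^4 ≡ 255^2 = 65025 ≡ 46
254^8 ≡ 46^2 = 2116 ≡ 321
254^16 ≡ 321^2 = 103041 ≡ 8
254^32 ≡ 8^2 = 64
254^64 ≡ 64^2 = 4096 ≡ 147
254^128 ≡ 147^2 = 21609 ≡ 69
254^256 ≡ 69^2 = 4761 ≡ 94
325 = 256 + 64 + 4 + 1, so 254^325 ≡ 94·147·46·254 ≡ 32 (mod 359)
Right side y^r · r^s mod p:
176^2 = 30976 ≡ 102
176^4 ≡ 102^2 = 10404 ≡ 352
176^8 ≡ 352^2 = 123904 ≡ 49
176^16 ≡ 49^2 = 2401 ≡ 247
176^32 ≡ 247^2 = 61009 ≡ 338
55 = 32 + 16 + 4 + 2 + 1, so 176^55 ≡ 338·247·352·102·176 ≡ 100 (mod 359)
55^2 = 3025 ≡ 153
55^4 ≡ 153^2 = 23409 ≡ 74
55^8 ≡ 74^2 = 5476 ≡ 91
55^16 ≡ 91^2 = 8281 ≡ 24
55^32 ≡ 24^2 = 576 ≡ 217
55^64 ≡ 217^2 = 47089 ≡ 60
55^128 ≡ 60^2 = 3600 ≡ 10
130 = 128 + 2, so 55^130 ≡ 10·153 ≡ 94 (mod 359)
100·94 = 9400 ≡ 66 (mod 359)
32 ≠ 66, so verification fails.

reject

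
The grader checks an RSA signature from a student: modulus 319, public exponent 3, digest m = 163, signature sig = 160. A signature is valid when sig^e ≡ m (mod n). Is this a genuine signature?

forged

sig^2 ≡ 160^2 = 25600 ≡ 80
3 = 2 + 1, so sig^3 ≡ 80·160 ≡ 40 (mod 319)
sig^3 mod 319 = 40, but m = 163.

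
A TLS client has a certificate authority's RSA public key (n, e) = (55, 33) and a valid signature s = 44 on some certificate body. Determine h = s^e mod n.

s^2 ≡ 44^2 = 1936 ≡ 11
s^4 ≡ 11^2 = 121 ≡ 11
s^8 ≡ 11^2 = 121 ≡ 11
s^16 ≡ 11^2 = 121 ≡ 11
s^32 ≡ 11^2 = 121 ≡ 11
33 = 32 + 1, so s^33 ≡ 11·44 ≡ 44 (mod 55)

44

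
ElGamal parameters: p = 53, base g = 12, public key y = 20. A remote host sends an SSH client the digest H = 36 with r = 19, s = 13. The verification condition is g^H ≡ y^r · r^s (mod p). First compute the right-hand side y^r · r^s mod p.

20^19 mod 53 = 5
19^13 mod 53 = 30
y^r · r^s ≡ 5·30 = 150 ≡ 44 (mod 53)

44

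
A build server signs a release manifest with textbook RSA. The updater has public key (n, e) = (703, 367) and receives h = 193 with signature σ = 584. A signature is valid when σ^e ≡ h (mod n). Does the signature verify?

σ^2 ≡ 584^2 = 341056 ≡ 101
σ^4 ≡ 101^2 = 10201 ≡ 359
σ^8 ≡ 359^2 = 128881 ≡ 232
σ^16 ≡ 232^2 = 53824 ≡ 396
σ^32 ≡ 396^2 = 156816 ≡ 47
σ^64 ≡ 47^2 = 2209 ≡ 100
σ^128 ≡ 100^2 = 10000 ≡ 158
σ^256 ≡ 158^2 = 24964 ≡ 359
367 = 256 + 64 + 32 + 8 + 4 + 2 + 1, so σ^367 ≡ 359·100·47·232·359·101·584 ≡ 193 (mod 703)
σ^367 mod 703 = 193 matches h.

verifies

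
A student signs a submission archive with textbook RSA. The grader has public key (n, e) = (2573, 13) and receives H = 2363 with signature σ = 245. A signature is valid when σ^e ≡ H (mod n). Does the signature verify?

verifies

σ^2 ≡ 245^2 = 60025 ≡ 846
σ^4 ≡ 846^2 = 715716 ≡ 422
σ^8 ≡ 422^2 = 178084 ≡ 547
13 = 8 + 4 + 1, so σ^13 ≡ 547·422·245 ≡ 2363 (mod 2573)
2363 = H, so the signature checks out.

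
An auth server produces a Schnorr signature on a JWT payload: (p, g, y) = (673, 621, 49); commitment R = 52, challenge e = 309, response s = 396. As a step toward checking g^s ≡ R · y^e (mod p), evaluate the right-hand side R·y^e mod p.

Squares mod 673: 49^1≡49, 49^2≡382, 49^4≡556, 49^8≡229, 49^16≡620, 49^32≡117, 49^64≡229, 49^128≡620, 49^256≡117
309 = 256 + 32 + 16 + 4 + 1, so 49^309 ≡ 117·117·620·556·49 ≡ 624 (mod 673)
R · y^e ≡ 52·624 = 32448 ≡ 144 (mod 673)

144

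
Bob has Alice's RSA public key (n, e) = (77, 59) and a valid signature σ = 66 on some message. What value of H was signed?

33

σ^2 ≡ 66^2 = 4356 ≡ 44
σ^4 ≡ 44^2 = 1936 ≡ 11
σ^8 ≡ 11^2 = 121 ≡ 44
σ^16 ≡ 44^2 = 1936 ≡ 11
σ^32 ≡ 11^2 = 121 ≡ 44
59 = 32 + 16 + 8 + 2 + 1, so σ^59 ≡ 44·11·44·44·66 ≡ 33 (mod 77)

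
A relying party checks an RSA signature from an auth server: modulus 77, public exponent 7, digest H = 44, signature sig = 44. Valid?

sig^2 ≡ 44^2 = 1936 ≡ 11
sig^4 ≡ 11^2 = 121 ≡ 44
7 = 4 + 2 + 1, so sig^7 ≡ 44·11·44 ≡ 44 (mod 77)
44 = H, so the signature checks out.

yes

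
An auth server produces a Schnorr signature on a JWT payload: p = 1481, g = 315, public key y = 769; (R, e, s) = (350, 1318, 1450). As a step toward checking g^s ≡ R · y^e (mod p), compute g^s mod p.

422

315^2 = 99225 ≡ 1479
315^4 ≡ 1479^2 = 2187441 ≡ 4
315^8 ≡ 4^2 = 16
315^16 ≡ 16^2 = 256
315^32 ≡ 256^2 = 65536 ≡ 372
315^64 ≡ 372^2 = 138384 ≡ 651
315^128 ≡ 651^2 = 423801 ≡ 235
315^256 ≡ 235^2 = 55225 ≡ 428
315^512 ≡ 428^2 = 183184 ≡ 1021
315^1024 ≡ 1021^2 = 1042441 ≡ 1298
1450 = 1024 + 256 + 128 + 32 + 8 + 2, so 315^1450 ≡ 1298·428·235·372·16·1479 ≡ 422 (mod 1481)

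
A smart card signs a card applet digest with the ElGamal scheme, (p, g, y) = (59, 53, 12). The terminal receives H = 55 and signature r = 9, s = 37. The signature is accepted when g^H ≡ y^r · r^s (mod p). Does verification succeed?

Left side g^H mod p:
53^2 = 2809 ≡ 36
53^4 ≡ 36^2 = 1296 ≡ 57
53^8 ≡ 57^2 = 3249 ≡ 4
53^16 ≡ 4^2 = 16
53^32 ≡ 16^2 = 256 ≡ 20
55 = 32 + 16 + 4 + 2 + 1, so 53^55 ≡ 20·16·57·36·53 ≡ 3 (mod 59)
Right side y^r · r^s mod p:
12^2 = 144 ≡ 26
12^4 ≡ 26^2 = 676 ≡ 27
12^8 ≡ 27^2 = 729 ≡ 21
9 = 8 + 1, so 12^9 ≡ 21·12 ≡ 16 (mod 59)
9^2 = 81 ≡ 22
9^4 ≡ 22^2 = 484 ≡ 12
9^8 ≡ 12^2 = 144 ≡ 26
9^16 ≡ 26^2 = 676 ≡ 27
9^32 ≡ 27^2 = 729 ≡ 21
37 = 32 + 4 + 1, so 9^37 ≡ 21·12·9 ≡ 26 (mod 59)
16·26 = 416 ≡ 3 (mod 59)
3 ≡ 3 (mod 59), so the signature is genuine.

passes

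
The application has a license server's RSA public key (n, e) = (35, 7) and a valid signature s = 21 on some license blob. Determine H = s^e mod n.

21

s^2 ≡ 21^2 = 441 ≡ 21
s^4 ≡ 21^2 = 441 ≡ 21
7 = 4 + 2 + 1, so s^7 ≡ 21·21·21 ≡ 21 (mod 35)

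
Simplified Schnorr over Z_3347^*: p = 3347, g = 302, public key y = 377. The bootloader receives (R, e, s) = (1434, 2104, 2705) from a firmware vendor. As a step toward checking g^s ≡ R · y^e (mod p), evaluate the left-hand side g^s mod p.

Squares mod 3347: 302^1≡302, 302^2≡835, 302^4≡1049, 302^8≡2585, 302^16≡1613, 302^32≡1150, 302^64≡435, 302^128≡1793, 302^256≡1729, 302^512≡570, 302^1024≡241, 302^2048≡1182
2705 = 2048 + 512 + 128 + 16 + 1, so 302^2705 ≡ 1182·570·1793·1613·302 ≡ 443 (mod 3347)

443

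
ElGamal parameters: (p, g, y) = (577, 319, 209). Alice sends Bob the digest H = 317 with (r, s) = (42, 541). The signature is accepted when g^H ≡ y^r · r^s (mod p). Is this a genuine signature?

genuine

Left side g^H mod p:
319^2 = 101761 ≡ 209
319^4 ≡ 209^2 = 43681 ≡ 406
319^8 ≡ 406^2 = 164836 ≡ 391
319^16 ≡ 391^2 = 152881 ≡ 553
319^32 ≡ 553^2 = 305809 ≡ 576
319^64 ≡ 576^2 = 331776 ≡ 1
319^128 ≡ 1^2 = 1
319^256 ≡ 1^2 = 1
317 = 256 + 32 + 16 + 8 + 4 + 1, so 319^317 ≡ 1·576·553·391·406·319 ≡ 42 (mod 577)
Right side y^r · r^s mod p:
209^2 = 43681 ≡ 406
209^4 ≡ 406^2 = 164836 ≡ 391
209^8 ≡ 391^2 = 152881 ≡ 553
209^16 ≡ 553^2 = 305809 ≡ 576
209^32 ≡ 576^2 = 331776 ≡ 1
42 = 32 + 8 + 2, so 209^42 ≡ 1·553·406 ≡ 65 (mod 577)
42^2 = 1764 ≡ 33
42^4 ≡ 33^2 = 1089 ≡ 512
42^8 ≡ 512^2 = 262144 ≡ 186
42^16 ≡ 186^2 = 34596 ≡ 553
42^32 ≡ 553^2 = 305809 ≡ 576
42^64 ≡ 576^2 = 331776 ≡ 1
42^128 ≡ 1^2 = 1
42^256 ≡ 1^2 = 1
42^512 ≡ 1^2 = 1
541 = 512 + 16 + 8 + 4 + 1, so 42^541 ≡ 1·553·186·512·42 ≡ 480 (mod 577)
65·480 = 31200 ≡ 42 (mod 577)
42 ≡ 42 (mod 577), so the signature is genuine.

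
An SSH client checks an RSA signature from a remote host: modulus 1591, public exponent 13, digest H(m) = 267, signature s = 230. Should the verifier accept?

s^13 mod 1591 = 267
s^13 mod 1591 = 267 matches H(m).

accept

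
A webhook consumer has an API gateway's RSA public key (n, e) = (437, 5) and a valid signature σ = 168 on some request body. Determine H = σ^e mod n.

σ^2 ≡ 168^2 = 28224 ≡ 256
σ^4 ≡ 256^2 = 65536 ≡ 423
5 = 4 + 1, so σ^5 ≡ 423·168 ≡ 270 (mod 437)

270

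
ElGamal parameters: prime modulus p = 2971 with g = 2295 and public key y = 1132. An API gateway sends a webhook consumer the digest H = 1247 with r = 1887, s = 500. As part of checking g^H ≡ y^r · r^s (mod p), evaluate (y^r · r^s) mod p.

1132^2 = 1281424 ≡ 923
1132^4 ≡ 923^2 = 851929 ≡ 2223
1132^8 ≡ 2223^2 = 4941729 ≡ 956
1132^16 ≡ 956^2 = 913936 ≡ 1839
1132^32 ≡ 1839^2 = 3381921 ≡ 923
1132^64 ≡ 923^2 = 851929 ≡ 2223
1132^128 ≡ 2223^2 = 4941729 ≡ 956
1132^256 ≡ 956^2 = 913936 ≡ 1839
1132^512 ≡ 1839^2 = 3381921 ≡ 923
1132^1024 ≡ 923^2 = 851929 ≡ 2223
1887 = 1024 + 512 + 256 + 64 + 16 + 8 + 4 + 2 + 1, so 1132^1887 ≡ 2223·923·1839·2223·1839·956·2223·923·1132 ≡ 2048 (mod 2971)
1887^2 = 3560769 ≡ 1511
1887^4 ≡ 1511^2 = 2283121 ≡ 1393
1887^8 ≡ 1393^2 = 1940449 ≡ 386
1887^16 ≡ 386^2 = 148996 ≡ 446
1887^32 ≡ 446^2 = 198916 ≡ 2830
1887^64 ≡ 2830^2 = 8008900 ≡ 2055
1887^128 ≡ 2055^2 = 4223025 ≡ 1234
1887^256 ≡ 1234^2 = 1522756 ≡ 1604
500 = 256 + 128 + 64 + 32 + 16 + 4, so 1887^500 ≡ 1604·1234·2055·2830·446·1393 ≡ 674 (mod 2971)
y^r · r^s ≡ 2048·674 = 1380352 ≡ 1808 (mod 2971)

1808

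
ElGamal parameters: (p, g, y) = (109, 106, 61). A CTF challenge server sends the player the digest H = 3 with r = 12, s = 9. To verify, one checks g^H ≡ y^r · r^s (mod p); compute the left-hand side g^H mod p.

82

106^2 = 11236 ≡ 9
3 = 2 + 1, so 106^3 ≡ 9·106 ≡ 82 (mod 109)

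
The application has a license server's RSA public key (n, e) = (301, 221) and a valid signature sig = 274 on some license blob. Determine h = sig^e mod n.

176

sig^2 ≡ 274^2 = 75076 ≡ 127
sig^4 ≡ 127^2 = 16129 ≡ 176
sig^8 ≡ 176^2 = 30976 ≡ 274
sig^16 ≡ 274^2 = 75076 ≡ 127
sig^32 ≡ 127^2 = 16129 ≡ 176
sig^64 ≡ 176^2 = 30976 ≡ 274
sig^128 ≡ 274^2 = 75076 ≡ 127
221 = 128 + 64 + 16 + 8 + 4 + 1, so sig^221 ≡ 127·274·127·274·176·274 ≡ 176 (mod 301)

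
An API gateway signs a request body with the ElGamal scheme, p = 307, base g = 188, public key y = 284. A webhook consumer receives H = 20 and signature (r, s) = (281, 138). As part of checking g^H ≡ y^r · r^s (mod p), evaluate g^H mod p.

188^2 = 35344 ≡ 39
188^4 ≡ 39^2 = 1521 ≡ 293
188^8 ≡ 293^2 = 85849 ≡ 196
188^16 ≡ 196^2 = 38416 ≡ 41
20 = 16 + 4, so 188^20 ≡ 41·293 ≡ 40 (mod 307)

40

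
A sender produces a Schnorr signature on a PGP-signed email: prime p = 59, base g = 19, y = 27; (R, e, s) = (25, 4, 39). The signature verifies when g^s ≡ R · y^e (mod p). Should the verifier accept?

accept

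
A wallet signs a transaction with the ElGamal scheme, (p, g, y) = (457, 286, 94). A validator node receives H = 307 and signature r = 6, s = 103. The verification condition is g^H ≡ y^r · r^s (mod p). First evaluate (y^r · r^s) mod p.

165

94^2 = 8836 ≡ 153
94^4 ≡ 153^2 = 23409 ≡ 102
6 = 4 + 2, so 94^6 ≡ 102·153 ≡ 68 (mod 457)
6^2 = 36
6^4 ≡ 36^2 = 1296 ≡ 382
6^8 ≡ 382^2 = 145924 ≡ 141
6^16 ≡ 141^2 = 19881 ≡ 230
6^32 ≡ 230^2 = 52900 ≡ 345
6^64 ≡ 345^2 = 119025 ≡ 205
103 = 64 + 32 + 4 + 2 + 1, so 6^103 ≡ 205·345·382·36·6 ≡ 157 (mod 457)
y^r · r^s ≡ 68·157 = 10676 ≡ 165 (mod 457)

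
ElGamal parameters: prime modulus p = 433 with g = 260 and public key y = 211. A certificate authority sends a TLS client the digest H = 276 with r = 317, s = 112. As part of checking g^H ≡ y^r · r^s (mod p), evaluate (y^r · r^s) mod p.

4

211^2 = 44521 ≡ 355
211^4 ≡ 355^2 = 126025 ≡ 22
211^8 ≡ 22^2 = 484 ≡ 51
211^16 ≡ 51^2 = 2601 ≡ 3
211^32 ≡ 3^2 = 9
211^64 ≡ 9^2 = 81
211^128 ≡ 81^2 = 6561 ≡ 66
211^256 ≡ 66^2 = 4356 ≡ 26
317 = 256 + 32 + 16 + 8 + 4 + 1, so 211^317 ≡ 26·9·3·51·22·211 ≡ 123 (mod 433)
317^2 = 100489 ≡ 33
317^4 ≡ 33^2 = 1089 ≡ 223
317^8 ≡ 223^2 = 49729 ≡ 367
317^16 ≡ 367^2 = 134689 ≡ 26
317^32 ≡ 26^2 = 676 ≡ 243
317^64 ≡ 243^2 = 59049 ≡ 161
112 = 64 + 32 + 16, so 317^112 ≡ 161·243·26 ≡ 81 (mod 433)
y^r · r^s ≡ 123·81 = 9963 ≡ 4 (mod 433)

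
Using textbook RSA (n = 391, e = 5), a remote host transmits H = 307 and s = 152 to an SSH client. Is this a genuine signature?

forged

s^2 ≡ 152^2 = 23104 ≡ 35
s^4 ≡ 35^2 = 1225 ≡ 52
5 = 4 + 1, so s^5 ≡ 52·152 ≡ 84 (mod 391)
s^5 mod 391 = 84, but H = 307.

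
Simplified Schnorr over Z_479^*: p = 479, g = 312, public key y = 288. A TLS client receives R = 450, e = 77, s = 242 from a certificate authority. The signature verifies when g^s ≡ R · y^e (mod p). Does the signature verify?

does not verify

g^s mod p:
312^242 mod 479 = 146
R · y^e mod p:
288^77 mod 479 = 453
450·453 = 203850 ≡ 275 (mod 479)
146 ≠ 275; the check fails.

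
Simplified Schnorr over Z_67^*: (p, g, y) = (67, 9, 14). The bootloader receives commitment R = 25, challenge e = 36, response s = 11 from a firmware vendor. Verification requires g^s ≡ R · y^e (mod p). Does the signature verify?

does not verify

g^s mod p:
9^2 = 81 ≡ 14
9^4 ≡ 14^2 = 196 ≡ 62
9^8 ≡ 62^2 = 3844 ≡ 25
11 = 8 + 2 + 1, so 9^11 ≡ 25·14·9 ≡ 1 (mod 67)
R · y^e mod p:
14^2 = 196 ≡ 62
14^4 ≡ 62^2 = 3844 ≡ 25
14^8 ≡ 25^2 = 625 ≡ 22
14^16 ≡ 22^2 = 484 ≡ 15
14^32 ≡ 15^2 = 225 ≡ 24
36 = 32 + 4, so 14^36 ≡ 24·25 ≡ 64 (mod 67)
25·64 = 1600 ≡ 59 (mod 67)
1 ≠ 59; the check fails.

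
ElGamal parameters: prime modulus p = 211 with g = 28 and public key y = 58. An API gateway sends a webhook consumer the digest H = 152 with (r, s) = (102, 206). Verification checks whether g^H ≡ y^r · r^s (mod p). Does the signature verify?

Left side g^H mod p:
28^152 mod 211 = 87
Right side y^r · r^s mod p:
58^102 mod 211 = 144
102^206 mod 211 = 169
144·169 = 24336 ≡ 71 (mod 211)
87 ≠ 71, so verification fails.

does not verify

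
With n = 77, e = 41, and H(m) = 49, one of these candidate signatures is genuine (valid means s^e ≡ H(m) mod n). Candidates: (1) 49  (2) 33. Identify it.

1

Candidate 1: 49^2 = 2401 ≡ 14; 49^4 ≡ 14^2 = 196 ≡ 42; 49^8 ≡ 42^2 = 1764 ≡ 70; 49^16 ≡ 70^2 = 4900 ≡ 49; 49^32 ≡ 49^2 = 2401 ≡ 14; 41 = 32 + 8 + 1, so 49^41 ≡ 14·70·49 ≡ 49 (mod 77)
  → matches H(m) = 49
Candidate 2: 33^2 = 1089 ≡ 11; 33^4 ≡ 11^2 = 121 ≡ 44; 33^8 ≡ 44^2 = 1936 ≡ 11; 33^16 ≡ 11^2 = 121 ≡ 44; 33^32 ≡ 44^2 = 1936 ≡ 11; 41 = 32 + 8 + 1, so 33^41 ≡ 11·11·33 ≡ 66 (mod 77)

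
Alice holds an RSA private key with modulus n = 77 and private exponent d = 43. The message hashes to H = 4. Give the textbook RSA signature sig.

53

H^2 ≡ 4^2 = 16
H^4 ≡ 16^2 = 256 ≡ 25
H^8 ≡ 25^2 = 625 ≡ 9
H^16 ≡ 9^2 = 81 ≡ 4
H^32 ≡ 4^2 = 16
43 = 32 + 8 + 2 + 1, so H^43 ≡ 16·9·16·4 ≡ 53 (mod 77)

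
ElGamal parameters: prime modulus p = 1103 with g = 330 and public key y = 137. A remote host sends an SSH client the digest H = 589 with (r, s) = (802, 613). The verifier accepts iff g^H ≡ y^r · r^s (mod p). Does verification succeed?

fails

Left side g^H mod p:
330^2 = 108900 ≡ 806
330^4 ≡ 806^2 = 649636 ≡ 1072
330^8 ≡ 1072^2 = 1149184 ≡ 961
330^16 ≡ 961^2 = 923521 ≡ 310
330^32 ≡ 310^2 = 96100 ≡ 139
330^64 ≡ 139^2 = 19321 ≡ 570
330^128 ≡ 570^2 = 324900 ≡ 618
330^256 ≡ 618^2 = 381924 ≡ 286
330^512 ≡ 286^2 = 81796 ≡ 174
589 = 512 + 64 + 8 + 4 + 1, so 330^589 ≡ 174·570·961·1072·330 ≡ 293 (mod 1103)
Right side y^r · r^s mod p:
137^2 = 18769 ≡ 18
137^4 ≡ 18^2 = 324
137^8 ≡ 324^2 = 104976 ≡ 191
137^16 ≡ 191^2 = 36481 ≡ 82
137^32 ≡ 82^2 = 6724 ≡ 106
137^64 ≡ 106^2 = 11236 ≡ 206
137^128 ≡ 206^2 = 42436 ≡ 522
137^256 ≡ 522^2 = 272484 ≡ 43
137^512 ≡ 43^2 = 1849 ≡ 746
802 = 512 + 256 + 32 + 2, so 137^802 ≡ 746·43·106·18 ≡ 457 (mod 1103)
802^2 = 643204 ≡ 155
802^4 ≡ 155^2 = 24025 ≡ 862
802^8 ≡ 862^2 = 743044 ≡ 725
802^16 ≡ 725^2 = 525625 ≡ 597
802^32 ≡ 597^2 = 356409 ≡ 140
802^64 ≡ 140^2 = 19600 ≡ 849
802^128 ≡ 849^2 = 720801 ≡ 542
802^256 ≡ 542^2 = 293764 ≡ 366
802^512 ≡ 366^2 = 133956 ≡ 493
613 = 512 + 64 + 32 + 4 + 1, so 802^613 ≡ 493·849·140·862·802 ≡ 589 (mod 1103)
457·589 = 269173 ≡ 41 (mod 1103)
293 ≠ 41, so verification fails.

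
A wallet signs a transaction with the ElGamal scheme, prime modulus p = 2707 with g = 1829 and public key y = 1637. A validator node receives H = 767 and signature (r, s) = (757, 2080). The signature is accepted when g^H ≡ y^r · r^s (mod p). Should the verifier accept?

Left side g^H mod p:
1829^2 = 3345241 ≡ 2096
1829^4 ≡ 2096^2 = 4393216 ≡ 2462
1829^8 ≡ 2462^2 = 6061444 ≡ 471
1829^16 ≡ 471^2 = 221841 ≡ 2574
1829^32 ≡ 2574^2 = 6625476 ≡ 1447
1829^64 ≡ 1447^2 = 2093809 ≡ 1298
1829^128 ≡ 1298^2 = 1684804 ≡ 1050
1829^256 ≡ 1050^2 = 1102500 ≡ 751
1829^512 ≡ 751^2 = 564001 ≡ 945
767 = 512 + 128 + 64 + 32 + 16 + 8 + 4 + 2 + 1, so 1829^767 ≡ 945·1050·1298·1447·2574·471·2462·2096·1829 ≡ 946 (mod 2707)
Right side y^r · r^s mod p:
1637^2 = 2679769 ≡ 2546
1637^4 ≡ 2546^2 = 6482116 ≡ 1558
1637^8 ≡ 1558^2 = 2427364 ≡ 1892
1637^16 ≡ 1892^2 = 3579664 ≡ 1010
1637^32 ≡ 1010^2 = 1020100 ≡ 2268
1637^64 ≡ 2268^2 = 5143824 ≡ 524
1637^128 ≡ 524^2 = 274576 ≡ 1169
1637^256 ≡ 1169^2 = 1366561 ≡ 2233
1637^512 ≡ 2233^2 = 4986289 ≡ 2702
757 = 512 + 128 + 64 + 32 + 16 + 4 + 1, so 1637^757 ≡ 2702·1169·524·2268·1010·1558·1637 ≡ 605 (mod 2707)
757^2 = 573049 ≡ 1872
757^4 ≡ 1872^2 = 3504384 ≡ 1526
757^8 ≡ 1526^2 = 2328676 ≡ 656
757^16 ≡ 656^2 = 430336 ≡ 2630
757^32 ≡ 2630^2 = 6916900 ≡ 515
757^64 ≡ 515^2 = 265225 ≡ 2646
757^128 ≡ 2646^2 = 7001316 ≡ 1014
757^256 ≡ 1014^2 = 1028196 ≡ 2243
757^512 ≡ 2243^2 = 5031049 ≡ 1443
757^1024 ≡ 1443^2 = 2082249 ≡ 566
757^2048 ≡ 566^2 = 320356 ≡ 930
2080 = 2048 + 32, so 757^2080 ≡ 930·515 ≡ 2518 (mod 2707)
605·2518 = 1523390 ≡ 2056 (mod 2707)
946 ≠ 2056, so verification fails.

reject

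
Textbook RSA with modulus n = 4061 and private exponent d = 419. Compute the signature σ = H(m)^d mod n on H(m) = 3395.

1769

Squares mod 4061: (H(m))^1≡3395, (H(m))^2≡907, (H(m))^4≡2327, (H(m))^8≡1616, (H(m))^16≡233, (H(m))^32≡1496, (H(m))^64≡405, (H(m))^128≡1585, (H(m))^256≡2527
419 = 256 + 128 + 32 + 2 + 1, so (H(m))^419 ≡ 2527·1585·1496·907·3395 ≡ 1769 (mod 4061)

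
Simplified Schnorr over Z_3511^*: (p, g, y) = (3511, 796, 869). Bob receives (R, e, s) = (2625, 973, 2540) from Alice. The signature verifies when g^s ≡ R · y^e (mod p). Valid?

yes

g^s mod p:
796^2 = 633616 ≡ 1636
796^4 ≡ 1636^2 = 2676496 ≡ 1114
796^8 ≡ 1114^2 = 1240996 ≡ 1613
796^16 ≡ 1613^2 = 2601769 ≡ 118
796^32 ≡ 118^2 = 13924 ≡ 3391
796^64 ≡ 3391^2 = 11498881 ≡ 356
796^128 ≡ 356^2 = 126736 ≡ 340
796^256 ≡ 340^2 = 115600 ≡ 3248
796^512 ≡ 3248^2 = 10549504 ≡ 2460
796^1024 ≡ 2460^2 = 6051600 ≡ 2147
796^2048 ≡ 2147^2 = 4609609 ≡ 3177
2540 = 2048 + 256 + 128 + 64 + 32 + 8 + 4, so 796^2540 ≡ 3177·3248·340·356·3391·1613·1114 ≡ 1343 (mod 3511)
R · y^e mod p:
869^2 = 755161 ≡ 296
869^4 ≡ 296^2 = 87616 ≡ 3352
869^8 ≡ 3352^2 = 11235904 ≡ 704
869^16 ≡ 704^2 = 495616 ≡ 565
869^32 ≡ 565^2 = 319225 ≡ 3235
869^64 ≡ 3235^2 = 10465225 ≡ 2445
869^128 ≡ 2445^2 = 5978025 ≡ 2303
869^256 ≡ 2303^2 = 5303809 ≡ 2199
869^512 ≡ 2199^2 = 4835601 ≡ 954
973 = 512 + 256 + 128 + 64 + 8 + 4 + 1, so 869^973 ≡ 954·2199·2303·2445·704·3352·869 ≡ 50 (mod 3511)
2625·50 = 131250 ≡ 1343 (mod 3511)
1343 ≡ 1343 (mod 3511); signature holds.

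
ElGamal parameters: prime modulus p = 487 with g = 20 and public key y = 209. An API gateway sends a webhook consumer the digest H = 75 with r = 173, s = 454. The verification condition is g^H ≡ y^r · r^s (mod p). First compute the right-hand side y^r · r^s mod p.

305

209^173 mod 487 = 366
173^454 mod 487 = 82
y^r · r^s ≡ 366·82 = 30012 ≡ 305 (mod 487)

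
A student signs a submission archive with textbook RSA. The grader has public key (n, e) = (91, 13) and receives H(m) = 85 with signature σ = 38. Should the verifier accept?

σ^13 mod 91 = 38
38 ≠ 85, so verification fails.

reject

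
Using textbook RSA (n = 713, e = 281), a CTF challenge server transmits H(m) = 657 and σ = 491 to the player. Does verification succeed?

σ^2 ≡ 491^2 = 241081 ≡ 87
σ^4 ≡ 87^2 = 7569 ≡ 439
σ^8 ≡ 439^2 = 192721 ≡ 211
σ^16 ≡ 211^2 = 44521 ≡ 315
σ^32 ≡ 315^2 = 99225 ≡ 118
σ^64 ≡ 118^2 = 13924 ≡ 377
σ^128 ≡ 377^2 = 142129 ≡ 242
σ^256 ≡ 242^2 = 58564 ≡ 98
281 = 256 + 16 + 8 + 1, so σ^281 ≡ 98·315·211·491 ≡ 657 (mod 713)
657 = H(m), so the signature checks out.

passes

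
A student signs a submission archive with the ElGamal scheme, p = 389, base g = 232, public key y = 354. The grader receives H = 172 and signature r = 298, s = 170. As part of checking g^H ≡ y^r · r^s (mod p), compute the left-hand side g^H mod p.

169

232^172 mod 389 = 169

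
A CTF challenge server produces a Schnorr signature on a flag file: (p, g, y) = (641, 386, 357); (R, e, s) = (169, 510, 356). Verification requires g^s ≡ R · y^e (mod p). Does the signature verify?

g^s mod p:
386^2 = 148996 ≡ 284
386^4 ≡ 284^2 = 80656 ≡ 531
386^8 ≡ 531^2 = 281961 ≡ 562
386^16 ≡ 562^2 = 315844 ≡ 472
386^32 ≡ 472^2 = 222784 ≡ 357
386^64 ≡ 357^2 = 127449 ≡ 531
386^128 ≡ 531^2 = 281961 ≡ 562
386^256 ≡ 562^2 = 315844 ≡ 472
356 = 256 + 64 + 32 + 4, so 386^356 ≡ 472·531·357·531 ≡ 472 (mod 641)
R · y^e mod p:
357^2 = 127449 ≡ 531
357^4 ≡ 531^2 = 281961 ≡ 562
357^8 ≡ 562^2 = 315844 ≡ 472
357^16 ≡ 472^2 = 222784 ≡ 357
357^32 ≡ 357^2 = 127449 ≡ 531
357^64 ≡ 531^2 = 281961 ≡ 562
357^128 ≡ 562^2 = 315844 ≡ 472
357^256 ≡ 472^2 = 222784 ≡ 357
510 = 256 + 128 + 64 + 32 + 16 + 8 + 4 + 2, so 357^510 ≡ 357·472·562·531·357·472·562·531 ≡ 1 (mod 641)
169·1 = 169 ≡ 169 (mod 641)
472 ≠ 169; the check fails.

does not verify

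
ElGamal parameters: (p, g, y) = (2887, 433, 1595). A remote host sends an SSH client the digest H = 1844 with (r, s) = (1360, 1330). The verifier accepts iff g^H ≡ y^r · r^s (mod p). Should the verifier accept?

accept

Left side g^H mod p:
433^2 = 187489 ≡ 2721
433^4 ≡ 2721^2 = 7403841 ≡ 1573
433^8 ≡ 1573^2 = 2474329 ≡ 170
433^16 ≡ 170^2 = 28900 ≡ 30
433^32 ≡ 30^2 = 900
433^64 ≡ 900^2 = 810000 ≡ 1640
433^128 ≡ 1640^2 = 2689600 ≡ 1803
433^256 ≡ 1803^2 = 3250809 ≡ 47
433^512 ≡ 47^2 = 2209
433^1024 ≡ 2209^2 = 4879681 ≡ 651
1844 = 1024 + 512 + 256 + 32 + 16 + 4, so 433^1844 ≡ 651·2209·47·900·30·1573 ≡ 1360 (mod 2887)
Right side y^r · r^s mod p:
1595^2 = 2544025 ≡ 578
1595^4 ≡ 578^2 = 334084 ≡ 2079
1595^8 ≡ 2079^2 = 4322241 ≡ 402
1595^16 ≡ 402^2 = 161604 ≡ 2819
1595^32 ≡ 2819^2 = 7946761 ≡ 1737
1595^64 ≡ 1737^2 = 3017169 ≡ 254
1595^128 ≡ 254^2 = 64516 ≡ 1002
1595^256 ≡ 1002^2 = 1004004 ≡ 2215
1595^512 ≡ 2215^2 = 4906225 ≡ 1212
1595^1024 ≡ 1212^2 = 1468944 ≡ 2348
1360 = 1024 + 256 + 64 + 16, so 1595^1360 ≡ 2348·2215·254·2819 ≡ 249 (mod 2887)
1360^2 = 1849600 ≡ 1920
1360^4 ≡ 1920^2 = 3686400 ≡ 2588
1360^8 ≡ 2588^2 = 6697744 ≡ 2791
1360^16 ≡ 2791^2 = 7789681 ≡ 555
1360^32 ≡ 555^2 = 308025 ≡ 2003
1360^64 ≡ 2003^2 = 4012009 ≡ 1966
1360^128 ≡ 1966^2 = 3865156 ≡ 2350
1360^256 ≡ 2350^2 = 5522500 ≡ 2556
1360^512 ≡ 2556^2 = 6533136 ≡ 2742
1360^1024 ≡ 2742^2 = 7518564 ≡ 816
1330 = 1024 + 256 + 32 + 16 + 2, so 1360^1330 ≡ 816·2556·2003·555·1920 ≡ 133 (mod 2887)
249·133 = 33117 ≡ 1360 (mod 2887)
1360 ≡ 1360 (mod 2887), so the signature is genuine.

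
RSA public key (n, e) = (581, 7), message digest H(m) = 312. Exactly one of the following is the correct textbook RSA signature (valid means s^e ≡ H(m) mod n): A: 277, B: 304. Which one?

Candidate A: Squares mod 581: 277^1≡277, 277^2≡37, 277^4≡207; 7 = 4 + 2 + 1, so 277^7 ≡ 207·37·277 ≡ 312 (mod 581)
  → matches H(m) = 312
Candidate B: Squares mod 581: 304^1≡304, 304^2≡37, 304^4≡207; 7 = 4 + 2 + 1, so 304^7 ≡ 207·37·304 ≡ 269 (mod 581)

A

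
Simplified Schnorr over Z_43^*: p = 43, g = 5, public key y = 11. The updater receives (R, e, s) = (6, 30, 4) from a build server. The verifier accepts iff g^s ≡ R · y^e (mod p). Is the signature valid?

g^s mod p:
Squares mod 43: 5^1≡5, 5^2≡25, 5^4≡23
5^4 ≡ 23 (mod 43)
R · y^e mod p:
Squares mod 43: 11^1≡11, 11^2≡35, 11^4≡21, 11^8≡11, 11^16≡35
30 = 16 + 8 + 4 + 2, so 11^30 ≡ 35·11·21·35 ≡ 35 (mod 43)
6·35 = 210 ≡ 38 (mod 43)
23 ≠ 38; the check fails.

invalid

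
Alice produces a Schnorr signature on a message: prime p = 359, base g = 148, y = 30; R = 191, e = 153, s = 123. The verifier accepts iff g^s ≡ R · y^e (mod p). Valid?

yes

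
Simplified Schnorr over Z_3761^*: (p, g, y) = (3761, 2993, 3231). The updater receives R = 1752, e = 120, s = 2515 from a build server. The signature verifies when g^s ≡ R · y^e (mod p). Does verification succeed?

g^s mod p:
2993^2 = 8958049 ≡ 3108
2993^4 ≡ 3108^2 = 9659664 ≡ 1416
2993^8 ≡ 1416^2 = 2005056 ≡ 443
2993^16 ≡ 443^2 = 196249 ≡ 677
2993^32 ≡ 677^2 = 458329 ≡ 3248
2993^64 ≡ 3248^2 = 10549504 ≡ 3660
2993^128 ≡ 3660^2 = 13395600 ≡ 2679
2993^256 ≡ 2679^2 = 7177041 ≡ 1053
2993^512 ≡ 1053^2 = 1108809 ≡ 3075
2993^1024 ≡ 3075^2 = 9455625 ≡ 471
2993^2048 ≡ 471^2 = 221841 ≡ 3703
2515 = 2048 + 256 + 128 + 64 + 16 + 2 + 1, so 2993^2515 ≡ 3703·1053·2679·3660·677·3108·2993 ≡ 2808 (mod 3761)
R · y^e mod p:
3231^2 = 10439361 ≡ 2586
3231^4 ≡ 2586^2 = 6687396 ≡ 338
3231^8 ≡ 338^2 = 114244 ≡ 1414
3231^16 ≡ 1414^2 = 1999396 ≡ 2305
3231^32 ≡ 2305^2 = 5313025 ≡ 2493
3231^64 ≡ 2493^2 = 6215049 ≡ 1877
120 = 64 + 32 + 16 + 8, so 3231^120 ≡ 1877·2493·2305·1414 ≡ 3505 (mod 3761)
1752·3505 = 6140760 ≡ 2808 (mod 3761)
2808 ≡ 2808 (mod 3761); signature holds.

passes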